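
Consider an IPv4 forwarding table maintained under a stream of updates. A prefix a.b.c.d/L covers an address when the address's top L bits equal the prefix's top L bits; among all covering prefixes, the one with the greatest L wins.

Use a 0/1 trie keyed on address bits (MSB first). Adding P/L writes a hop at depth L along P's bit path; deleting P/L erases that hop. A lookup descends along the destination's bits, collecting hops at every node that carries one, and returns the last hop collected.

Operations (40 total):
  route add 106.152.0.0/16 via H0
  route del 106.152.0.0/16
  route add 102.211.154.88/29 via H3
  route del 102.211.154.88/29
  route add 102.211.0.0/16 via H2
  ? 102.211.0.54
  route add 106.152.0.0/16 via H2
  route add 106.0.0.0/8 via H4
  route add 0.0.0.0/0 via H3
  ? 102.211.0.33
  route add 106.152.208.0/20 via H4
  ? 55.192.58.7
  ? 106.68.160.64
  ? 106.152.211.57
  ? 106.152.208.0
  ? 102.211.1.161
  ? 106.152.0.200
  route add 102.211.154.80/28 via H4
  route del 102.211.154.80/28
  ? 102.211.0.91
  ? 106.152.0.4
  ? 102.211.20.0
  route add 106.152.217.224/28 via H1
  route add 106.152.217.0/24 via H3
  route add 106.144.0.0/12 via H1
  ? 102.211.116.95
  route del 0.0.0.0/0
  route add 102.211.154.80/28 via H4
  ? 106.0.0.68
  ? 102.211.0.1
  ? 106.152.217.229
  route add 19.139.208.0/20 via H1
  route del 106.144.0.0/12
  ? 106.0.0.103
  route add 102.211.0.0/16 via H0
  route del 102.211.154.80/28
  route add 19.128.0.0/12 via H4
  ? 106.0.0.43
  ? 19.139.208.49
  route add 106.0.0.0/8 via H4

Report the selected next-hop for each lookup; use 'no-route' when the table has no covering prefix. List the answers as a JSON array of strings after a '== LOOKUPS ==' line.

Apply in order:
  add 106.152.0.0/16 -> H0 at depth 16
  - 106.152.0.0/16 clear@16
  add 102.211.154.88/29 -> H3 at depth 29
  - 102.211.154.88/29 clear@29
  add 102.211.0.0/16 -> H2 at depth 16
  lookup 102.211.0.54: bits 0110011011010011 walk d0:-→d1:-→d2:-→d3:-→d4:-→d5:-→d6:-→d7:-→d8:-→d9:-→d10:-→d11:-→d12:-→d13:-→d14:-→d15:-→d16:H2 -> H2
  add 106.152.0.0/16 -> H2 at depth 16
  add 106.0.0.0/8 -> H4 at depth 8
  add 0.0.0.0/0 -> H3 at depth 0
  lookup 102.211.0.33: bits 0110011011010011 walk d0:H3→d1:-→d2:-→d3:-→d4:-→d5:-→d6:-→d7:-→d8:-→d9:-→d10:-→d11:-→d12:-→d13:-→d14:-→d15:-→d16:H2 -> H2
  add 106.152.208.0/20 -> H4 at depth 20
  lookup 55.192.58.7: bits 0 walk d0:H3→d1:- -> H3
  lookup 106.68.160.64: bits 01101010 walk d0:H3→d1:-→d2:-→d3:-→d4:-→d5:-→d6:-→d7:-→d8:H4 -> H4
  lookup 106.152.211.57: bits 01101010100110001101 walk d0:H3→d1:-→d2:-→d3:-→d4:-→d5:-→d6:-→d7:-→d8:H4→d9:-→d10:-→d11:-→d12:-→d13:-→d14:-→d15:-→d16:H2→d17:-→d18:-→d19:-→d20:H4 -> H4
  lookup 106.152.208.0: bits 01101010100110001101 walk d0:H3→d1:-→d2:-→d3:-→d4:-→d5:-→d6:-→d7:-→d8:H4→d9:-→d10:-→d11:-→d12:-→d13:-→d14:-→d15:-→d16:H2→d17:-→d18:-→d19:-→d20:H4 -> H4
  lookup 102.211.1.161: bits 0110011011010011 walk d0:H3→d1:-→d2:-→d3:-→d4:-→d5:-→d6:-→d7:-→d8:-→d9:-→d10:-→d11:-→d12:-→d13:-→d14:-→d15:-→d16:H2 -> H2
  lookup 106.152.0.200: bits 0110101010011000 walk d0:H3→d1:-→d2:-→d3:-→d4:-→d5:-→d6:-→d7:-→d8:H4→d9:-→d10:-→d11:-→d12:-→d13:-→d14:-→d15:-→d16:H2 -> H2
  add 102.211.154.80/28 -> H4 at depth 28
  - 102.211.154.80/28 clear@28
  lookup 102.211.0.91: bits 0110011011010011 walk d0:H3→d1:-→d2:-→d3:-→d4:-→d5:-→d6:-→d7:-→d8:-→d9:-→d10:-→d11:-→d12:-→d13:-→d14:-→d15:-→d16:H2 -> H2
  lookup 106.152.0.4: bits 0110101010011000 walk d0:H3→d1:-→d2:-→d3:-→d4:-→d5:-→d6:-→d7:-→d8:H4→d9:-→d10:-→d11:-→d12:-→d13:-→d14:-→d15:-→d16:H2 -> H2
  lookup 102.211.20.0: bits 0110011011010011 walk d0:H3→d1:-→d2:-→d3:-→d4:-→d5:-→d6:-→d7:-→d8:-→d9:-→d10:-→d11:-→d12:-→d13:-→d14:-→d15:-→d16:H2 -> H2
  add 106.152.217.224/28 -> H1 at depth 28
  add 106.152.217.0/24 -> H3 at depth 24
  add 106.144.0.0/12 -> H1 at depth 12
  lookup 102.211.116.95: bits 0110011011010011 walk d0:H3→d1:-→d2:-→d3:-→d4:-→d5:-→d6:-→d7:-→d8:-→d9:-→d10:-→d11:-→d12:-→d13:-→d14:-→d15:-→d16:H2 -> H2
  - 0.0.0.0/0 clear@0
  add 102.211.154.80/28 -> H4 at depth 28
  lookup 106.0.0.68: bits 01101010 walk d0:-→d1:-→d2:-→d3:-→d4:-→d5:-→d6:-→d7:-→d8:H4 -> H4
  lookup 102.211.0.1: bits 0110011011010011 walk d0:-→d1:-→d2:-→d3:-→d4:-→d5:-→d6:-→d7:-→d8:-→d9:-→d10:-→d11:-→d12:-→d13:-→d14:-→d15:-→d16:H2 -> H2
  lookup 106.152.217.229: bits 0110101010011000110110011110 walk d0:-→d1:-→d2:-→d3:-→d4:-→d5:-→d6:-→d7:-→d8:H4→d9:-→d10:-→d11:-→d12:H1→d13:-→d14:-→d15:-→d16:H2→d17:-→d18:-→d19:-→d20:H4→d21:-→d22:-→d23:-→d24:H3→d25:-→d26:-→d27:-→d28:H1 -> H1
  add 19.139.208.0/20 -> H1 at depth 20
  - 106.144.0.0/12 clear@12
  lookup 106.0.0.103: bits 01101010 walk d0:-→d1:-→d2:-→d3:-→d4:-→d5:-→d6:-→d7:-→d8:H4 -> H4
  add 102.211.0.0/16 -> H0 at depth 16
  - 102.211.154.80/28 clear@28
  add 19.128.0.0/12 -> H4 at depth 12
  lookup 106.0.0.43: bits 01101010 walk d0:-→d1:-→d2:-→d3:-→d4:-→d5:-→d6:-→d7:-→d8:H4 -> H4
  lookup 19.139.208.49: bits 00010011100010111101 walk d0:-→d1:-→d2:-→d3:-→d4:-→d5:-→d6:-→d7:-→d8:-→d9:-→d10:-→d11:-→d12:H4→d13:-→d14:-→d15:-→d16:-→d17:-→d18:-→d19:-→d20:H1 -> H1
  add 106.0.0.0/8 -> H4 at depth 8

== LOOKUPS ==
["H2","H2","H3","H4","H4","H4","H2","H2","H2","H2","H2","H2","H4","H2","H1","H4","H4","H1"]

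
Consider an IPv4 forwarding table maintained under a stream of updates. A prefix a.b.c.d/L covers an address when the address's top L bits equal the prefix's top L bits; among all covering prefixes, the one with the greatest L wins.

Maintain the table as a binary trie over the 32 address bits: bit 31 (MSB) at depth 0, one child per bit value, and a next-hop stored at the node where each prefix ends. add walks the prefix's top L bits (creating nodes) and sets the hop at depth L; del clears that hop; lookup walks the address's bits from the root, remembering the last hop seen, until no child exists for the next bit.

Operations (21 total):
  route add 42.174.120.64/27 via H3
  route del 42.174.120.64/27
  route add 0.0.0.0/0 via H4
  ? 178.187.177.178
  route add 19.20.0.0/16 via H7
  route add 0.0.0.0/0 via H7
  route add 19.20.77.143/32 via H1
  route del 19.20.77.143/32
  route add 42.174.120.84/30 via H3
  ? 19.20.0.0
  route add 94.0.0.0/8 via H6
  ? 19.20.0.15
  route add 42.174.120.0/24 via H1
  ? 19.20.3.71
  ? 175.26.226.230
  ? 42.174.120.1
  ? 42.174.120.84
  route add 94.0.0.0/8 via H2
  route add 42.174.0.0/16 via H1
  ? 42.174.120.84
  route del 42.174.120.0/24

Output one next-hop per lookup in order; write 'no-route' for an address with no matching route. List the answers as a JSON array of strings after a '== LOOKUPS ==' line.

Process each operation:
  + 42.174.120.64/27 (H3) depth=27
  del 42.174.120.64/27 (clear depth 27)
  + 0.0.0.0/0 (H4) depth=0
  ? 178.187.177.178  path d0:H4  best=H4
  + 19.20.0.0/16 (H7) depth=16
  + 0.0.0.0/0 (H7) depth=0
  + 19.20.77.143/32 (H1) depth=32
  del 19.20.77.143/32 (clear depth 32)
  + 42.174.120.84/30 (H3) depth=30
  ? 19.20.0.0  path d0:H7→d1:-→d2:-→d3:-→d4:-→d5:-→d6:-→d7:-→d8:-→d9:-→d10:-→d11:-→d12:-→d13:-→d14:-→d15:-→d16:H7→d17:-  best=H7
  + 94.0.0.0/8 (H6) depth=8
  ? 19.20.0.15  path d0:H7→d1:-→d2:-→d3:-→d4:-→d5:-→d6:-→d7:-→d8:-→d9:-→d10:-→d11:-→d12:-→d13:-→d14:-→d15:-→d16:H7→d17:-  best=H7
  + 42.174.120.0/24 (H1) depth=24
  ? 19.20.3.71  path d0:H7→d1:-→d2:-→d3:-→d4:-→d5:-→d6:-→d7:-→d8:-→d9:-→d10:-→d11:-→d12:-→d13:-→d14:-→d15:-→d16:H7→d17:-  best=H7
  ? 175.26.226.230  path d0:H7  best=H7
  ? 42.174.120.1  path d0:H7→d1:-→d2:-→d3:-→d4:-→d5:-→d6:-→d7:-→d8:-→d9:-→d10:-→d11:-→d12:-→d13:-→d14:-→d15:-→d16:-→d17:-→d18:-→d19:-→d20:-→d21:-→d22:-→d23:-→d24:H1→d25:-  best=H1
  ? 42.174.120.84  path d0:H7→d1:-→d2:-→d3:-→d4:-→d5:-→d6:-→d7:-→d8:-→d9:-→d10:-→d11:-→d12:-→d13:-→d14:-→d15:-→d16:-→d17:-→d18:-→d19:-→d20:-→d21:-→d22:-→d23:-→d24:H1→d25:-→d26:-→d27:-→d28:-→d29:-→d30:H3  best=H3
  + 94.0.0.0/8 (H2) depth=8
  + 42.174.0.0/16 (H1) depth=16
  ? 42.174.120.84  path d0:H7→d1:-→d2:-→d3:-→d4:-→d5:-→d6:-→d7:-→d8:-→d9:-→d10:-→d11:-→d12:-→d13:-→d14:-→d15:-→d16:H1→d17:-→d18:-→d19:-→d20:-→d21:-→d22:-→d23:-→d24:H1→d25:-→d26:-→d27:-→d28:-→d29:-→d30:H3  best=H3
  del 42.174.120.0/24 (clear depth 24)

== LOOKUPS ==
["H4","H7","H7","H7","H7","H1","H3","H3"]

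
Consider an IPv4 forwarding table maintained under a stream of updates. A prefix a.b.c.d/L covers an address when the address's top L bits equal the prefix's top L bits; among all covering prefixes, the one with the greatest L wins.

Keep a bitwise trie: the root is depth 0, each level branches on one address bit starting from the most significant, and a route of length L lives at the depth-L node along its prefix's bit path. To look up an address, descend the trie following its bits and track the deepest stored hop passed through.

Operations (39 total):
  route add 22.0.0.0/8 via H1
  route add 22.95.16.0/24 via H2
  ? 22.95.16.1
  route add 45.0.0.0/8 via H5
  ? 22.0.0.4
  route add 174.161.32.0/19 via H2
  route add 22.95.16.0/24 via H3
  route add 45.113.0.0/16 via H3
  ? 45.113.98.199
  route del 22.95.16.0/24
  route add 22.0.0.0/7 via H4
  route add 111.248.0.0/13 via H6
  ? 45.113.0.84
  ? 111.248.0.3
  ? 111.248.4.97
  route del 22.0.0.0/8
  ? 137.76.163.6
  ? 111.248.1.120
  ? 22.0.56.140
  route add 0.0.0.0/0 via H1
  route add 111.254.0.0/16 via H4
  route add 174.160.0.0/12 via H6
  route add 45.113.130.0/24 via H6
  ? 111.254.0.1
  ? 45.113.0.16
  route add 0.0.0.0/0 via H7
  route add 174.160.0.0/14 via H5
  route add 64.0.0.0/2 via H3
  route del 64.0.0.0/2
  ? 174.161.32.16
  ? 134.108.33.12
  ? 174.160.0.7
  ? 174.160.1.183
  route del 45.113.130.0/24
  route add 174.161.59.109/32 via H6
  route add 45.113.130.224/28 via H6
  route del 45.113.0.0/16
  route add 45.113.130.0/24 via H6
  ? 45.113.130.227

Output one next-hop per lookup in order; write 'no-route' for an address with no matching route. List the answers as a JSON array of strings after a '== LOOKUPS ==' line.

Process each operation:
  + 22.0.0.0/8 (H1) depth=8
  + 22.95.16.0/24 (H2) depth=24
  Q 22.95.16.1: descend 000101100101111100010000 ; hops seen [H1,H2] ; pick H2
  + 45.0.0.0/8 (H5) depth=8
  Q 22.0.0.4: descend 000101100 ; hops seen [H1] ; pick H1
  + 174.161.32.0/19 (H2) depth=19
  + 22.95.16.0/24 (H3) depth=24
  + 45.113.0.0/16 (H3) depth=16
  Q 45.113.98.199: descend 0010110101110001 ; hops seen [H5,H3] ; pick H3
  del 22.95.16.0/24 (clear depth 24)
  + 22.0.0.0/7 (H4) depth=7
  + 111.248.0.0/13 (H6) depth=13
  Q 45.113.0.84: descend 0010110101110001 ; hops seen [H5,H3] ; pick H3
  Q 111.248.0.3: descend 0110111111111 ; hops seen [H6] ; pick H6
  Q 111.248.4.97: descend 0110111111111 ; hops seen [H6] ; pick H6
  del 22.0.0.0/8 (clear depth 8)
  Q 137.76.163.6: descend 10 ; hops seen [∅] ; pick no-route
  Q 111.248.1.120: descend 0110111111111 ; hops seen [H6] ; pick H6
  Q 22.0.56.140: descend 000101100 ; hops seen [H4] ; pick H4
  + 0.0.0.0/0 (H1) depth=0
  + 111.254.0.0/16 (H4) depth=16
  + 174.160.0.0/12 (H6) depth=12
  + 45.113.130.0/24 (H6) depth=24
  Q 111.254.0.1: descend 0110111111111110 ; hops seen [H1,H6,H4] ; pick H4
  Q 45.113.0.16: descend 0010110101110001 ; hops seen [H1,H5,H3] ; pick H3
  + 0.0.0.0/0 (H7) depth=0
  + 174.160.0.0/14 (H5) depth=14
  + 64.0.0.0/2 (H3) depth=2
  del 64.0.0.0/2 (clear depth 2)
  Q 174.161.32.16: descend 1010111010100001001 ; hops seen [H7,H6,H5,H2] ; pick H2
  Q 134.108.33.12: descend 10 ; hops seen [H7] ; pick H7
  Q 174.160.0.7: descend 101011101010000 ; hops seen [H7,H6,H5] ; pick H5
  Q 174.160.1.183: descend 101011101010000 ; hops seen [H7,H6,H5] ; pick H5
  del 45.113.130.0/24 (clear depth 24)
  + 174.161.59.109/32 (H6) depth=32
  + 45.113.130.224/28 (H6) depth=28
  del 45.113.0.0/16 (clear depth 16)
  + 45.113.130.0/24 (H6) depth=24
  Q 45.113.130.227: descend 0010110101110001100000101110 ; hops seen [H7,H5,H6,H6] ; pick H6

== LOOKUPS ==
["H2","H1","H3","H3","H6","H6","no-route","H6","H4","H4","H3","H2","H7","H5","H5","H6"]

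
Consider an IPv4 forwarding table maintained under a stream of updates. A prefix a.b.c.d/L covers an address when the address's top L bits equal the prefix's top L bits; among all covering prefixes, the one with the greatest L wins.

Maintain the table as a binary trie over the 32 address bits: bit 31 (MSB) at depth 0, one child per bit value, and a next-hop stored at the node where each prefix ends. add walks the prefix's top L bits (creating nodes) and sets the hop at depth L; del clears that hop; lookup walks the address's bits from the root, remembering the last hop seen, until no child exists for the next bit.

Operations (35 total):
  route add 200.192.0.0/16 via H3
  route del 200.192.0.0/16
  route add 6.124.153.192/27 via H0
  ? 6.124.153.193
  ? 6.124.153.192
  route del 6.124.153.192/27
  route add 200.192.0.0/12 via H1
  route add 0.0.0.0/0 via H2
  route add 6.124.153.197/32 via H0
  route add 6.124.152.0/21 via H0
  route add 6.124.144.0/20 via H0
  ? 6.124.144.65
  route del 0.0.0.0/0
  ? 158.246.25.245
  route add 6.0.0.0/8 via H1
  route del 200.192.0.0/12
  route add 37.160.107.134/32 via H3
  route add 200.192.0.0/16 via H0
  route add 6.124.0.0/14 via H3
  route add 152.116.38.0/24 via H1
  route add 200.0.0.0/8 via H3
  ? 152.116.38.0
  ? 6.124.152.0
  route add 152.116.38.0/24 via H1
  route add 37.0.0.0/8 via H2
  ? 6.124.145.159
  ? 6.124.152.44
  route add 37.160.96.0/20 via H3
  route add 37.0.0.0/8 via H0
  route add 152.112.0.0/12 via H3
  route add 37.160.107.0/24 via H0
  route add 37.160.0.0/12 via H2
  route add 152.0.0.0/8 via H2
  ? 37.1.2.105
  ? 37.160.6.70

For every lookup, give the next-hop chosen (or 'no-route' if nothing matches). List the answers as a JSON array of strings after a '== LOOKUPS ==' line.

Apply in order:
  + 200.192.0.0/16 (H3) depth=16
  - 200.192.0.0/16 clear@16
  + 6.124.153.192/27 (H0) depth=27
  lookup 6.124.153.193: bits 000001100111110010011001110 walk d0:-→d1:-→d2:-→d3:-→d4:-→d5:-→d6:-→d7:-→d8:-→d9:-→d10:-→d11:-→d12:-→d13:-→d14:-→d15:-→d16:-→d17:-→d18:-→d19:-→d20:-→d21:-→d22:-→d23:-→d24:-→d25:-→d26:-→d27:H0 -> H0
  lookup 6.124.153.192: bits 000001100111110010011001110 walk d0:-→d1:-→d2:-→d3:-→d4:-→d5:-→d6:-→d7:-→d8:-→d9:-→d10:-→d11:-→d12:-→d13:-→d14:-→d15:-→d16:-→d17:-→d18:-→d19:-→d20:-→d21:-→d22:-→d23:-→d24:-→d25:-→d26:-→d27:H0 -> H0
  - 6.124.153.192/27 clear@27
  + 200.192.0.0/12 (H1) depth=12
  + 0.0.0.0/0 (H2) depth=0
  + 6.124.153.197/32 (H0) depth=32
  + 6.124.152.0/21 (H0) depth=21
  + 6.124.144.0/20 (H0) depth=20
  lookup 6.124.144.65: bits 00000110011111001001 walk d0:H2→d1:-→d2:-→d3:-→d4:-→d5:-→d6:-→d7:-→d8:-→d9:-→d10:-→d11:-→d12:-→d13:-→d14:-→d15:-→d16:-→d17:-→d18:-→d19:-→d20:H0 -> H0
  - 0.0.0.0/0 clear@0
  lookup 158.246.25.245: bits 1 walk d0:-→d1:- -> no-route
  + 6.0.0.0/8 (H1) depth=8
  - 200.192.0.0/12 clear@12
  + 37.160.107.134/32 (H3) depth=32
  + 200.192.0.0/16 (H0) depth=16
  + 6.124.0.0/14 (H3) depth=14
  + 152.116.38.0/24 (H1) depth=24
  + 200.0.0.0/8 (H3) depth=8
  lookup 152.116.38.0: bits 100110000111010000100110 walk d0:-→d1:-→d2:-→d3:-→d4:-→d5:-→d6:-→d7:-→d8:-→d9:-→d10:-→d11:-→d12:-→d13:-→d14:-→d15:-→d16:-→d17:-→d18:-→d19:-→d20:-→d21:-→d22:-→d23:-→d24:H1 -> H1
  lookup 6.124.152.0: bits 00000110011111001001100 walk d0:-→d1:-→d2:-→d3:-→d4:-→d5:-→d6:-→d7:-→d8:H1→d9:-→d10:-→d11:-→d12:-→d13:-→d14:H3→d15:-→d16:-→d17:-→d18:-→d19:-→d20:H0→d21:H0→d22:-→d23:- -> H0
  + 152.116.38.0/24 (H1) depth=24
  + 37.0.0.0/8 (H2) depth=8
  lookup 6.124.145.159: bits 00000110011111001001 walk d0:-→d1:-→d2:-→d3:-→d4:-→d5:-→d6:-→d7:-→d8:H1→d9:-→d10:-→d11:-→d12:-→d13:-→d14:H3→d15:-→d16:-→d17:-→d18:-→d19:-→d20:H0 -> H0
  lookup 6.124.152.44: bits 00000110011111001001100 walk d0:-→d1:-→d2:-→d3:-→d4:-→d5:-→d6:-→d7:-→d8:H1→d9:-→d10:-→d11:-→d12:-→d13:-→d14:H3→d15:-→d16:-→d17:-→d18:-→d19:-→d20:H0→d21:H0→d22:-→d23:- -> H0
  + 37.160.96.0/20 (H3) depth=20
  + 37.0.0.0/8 (H0) depth=8
  + 152.112.0.0/12 (H3) depth=12
  + 37.160.107.0/24 (H0) depth=24
  + 37.160.0.0/12 (H2) depth=12
  + 152.0.0.0/8 (H2) depth=8
  lookup 37.1.2.105: bits 00100101 walk d0:-→d1:-→d2:-→d3:-→d4:-→d5:-→d6:-→d7:-→d8:H0 -> H0
  lookup 37.160.6.70: bits 00100101101000000 walk d0:-→d1:-→d2:-→d3:-→d4:-→d5:-→d6:-→d7:-→d8:H0→d9:-→d10:-→d11:-→d12:H2→d13:-→d14:-→d15:-→d16:-→d17:- -> H2

== LOOKUPS ==
["H0","H0","H0","no-route","H1","H0","H0","H0","H0","H2"]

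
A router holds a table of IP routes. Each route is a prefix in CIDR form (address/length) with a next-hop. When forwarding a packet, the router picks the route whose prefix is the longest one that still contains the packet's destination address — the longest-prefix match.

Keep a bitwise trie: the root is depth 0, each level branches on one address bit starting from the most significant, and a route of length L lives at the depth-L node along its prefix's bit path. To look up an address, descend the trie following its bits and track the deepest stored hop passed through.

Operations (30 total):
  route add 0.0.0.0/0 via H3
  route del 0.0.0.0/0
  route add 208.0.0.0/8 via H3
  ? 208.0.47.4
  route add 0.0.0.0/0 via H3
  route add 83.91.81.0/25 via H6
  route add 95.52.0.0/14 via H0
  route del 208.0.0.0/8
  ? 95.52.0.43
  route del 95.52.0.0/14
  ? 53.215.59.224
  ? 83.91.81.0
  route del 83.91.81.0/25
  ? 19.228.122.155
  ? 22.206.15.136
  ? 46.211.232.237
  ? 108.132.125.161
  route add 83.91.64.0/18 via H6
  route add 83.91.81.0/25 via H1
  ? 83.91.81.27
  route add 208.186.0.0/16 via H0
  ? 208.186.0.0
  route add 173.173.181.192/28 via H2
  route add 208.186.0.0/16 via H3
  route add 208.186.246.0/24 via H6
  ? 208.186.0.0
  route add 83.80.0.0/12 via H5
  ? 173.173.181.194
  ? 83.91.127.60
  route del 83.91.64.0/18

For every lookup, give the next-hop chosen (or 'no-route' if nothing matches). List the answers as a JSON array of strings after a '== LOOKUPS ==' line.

Process each operation:
  + 0.0.0.0/0 (H3) depth=0
  del 0.0.0.0/0 (clear depth 0)
  + 208.0.0.0/8 (H3) depth=8
  ? 208.0.47.4  path d0:-→d1:-→d2:-→d3:-→d4:-→d5:-→d6:-→d7:-→d8:H3  best=H3
  + 0.0.0.0/0 (H3) depth=0
  + 83.91.81.0/25 (H6) depth=25
  + 95.52.0.0/14 (H0) depth=14
  del 208.0.0.0/8 (clear depth 8)
  ? 95.52.0.43  path d0:H3→d1:-→d2:-→d3:-→d4:-→d5:-→d6:-→d7:-→d8:-→d9:-→d10:-→d11:-→d12:-→d13:-→d14:H0  best=H0
  del 95.52.0.0/14 (clear depth 14)
  ? 53.215.59.224  path d0:H3→d1:-  best=H3
  ? 83.91.81.0  path d0:H3→d1:-→d2:-→d3:-→d4:-→d5:-→d6:-→d7:-→d8:-→d9:-→d10:-→d11:-→d12:-→d13:-→d14:-→d15:-→d16:-→d17:-→d18:-→d19:-→d20:-→d21:-→d22:-→d23:-→d24:-→d25:H6  best=H6
  del 83.91.81.0/25 (clear depth 25)
  ? 19.228.122.155  path d0:H3→d1:-  best=H3
  ? 22.206.15.136  path d0:H3→d1:-  best=H3
  ? 46.211.232.237  path d0:H3→d1:-  best=H3
  ? 108.132.125.161  path d0:H3→d1:-→d2:-  best=H3
  + 83.91.64.0/18 (H6) depth=18
  + 83.91.81.0/25 (H1) depth=25
  ? 83.91.81.27  path d0:H3→d1:-→d2:-→d3:-→d4:-→d5:-→d6:-→d7:-→d8:-→d9:-→d10:-→d11:-→d12:-→d13:-→d14:-→d15:-→d16:-→d17:-→d18:H6→d19:-→d20:-→d21:-→d22:-→d23:-→d24:-→d25:H1  best=H1
  + 208.186.0.0/16 (H0) depth=16
  ? 208.186.0.0  path d0:H3→d1:-→d2:-→d3:-→d4:-→d5:-→d6:-→d7:-→d8:-→d9:-→d10:-→d11:-→d12:-→d13:-→d14:-→d15:-→d16:H0  best=H0
  + 173.173.181.192/28 (H2) depth=28
  + 208.186.0.0/16 (H3) depth=16
  + 208.186.246.0/24 (H6) depth=24
  ? 208.186.0.0  path d0:H3→d1:-→d2:-→d3:-→d4:-→d5:-→d6:-→d7:-→d8:-→d9:-→d10:-→d11:-→d12:-→d13:-→d14:-→d15:-→d16:H3  best=H3
  + 83.80.0.0/12 (H5) depth=12
  ? 173.173.181.194  path d0:H3→d1:-→d2:-→d3:-→d4:-→d5:-→d6:-→d7:-→d8:-→d9:-→d10:-→d11:-→d12:-→d13:-→d14:-→d15:-→d16:-→d17:-→d18:-→d19:-→d20:-→d21:-→d22:-→d23:-→d24:-→d25:-→d26:-→d27:-→d28:H2  best=H2
  ? 83.91.127.60  path d0:H3→d1:-→d2:-→d3:-→d4:-→d5:-→d6:-→d7:-→d8:-→d9:-→d10:-→d11:-→d12:H5→d13:-→d14:-→d15:-→d16:-→d17:-→d18:H6  best=H6
  del 83.91.64.0/18 (clear depth 18)

== LOOKUPS ==
["H3","H0","H3","H6","H3","H3","H3","H3","H1","H0","H3","H2","H6"]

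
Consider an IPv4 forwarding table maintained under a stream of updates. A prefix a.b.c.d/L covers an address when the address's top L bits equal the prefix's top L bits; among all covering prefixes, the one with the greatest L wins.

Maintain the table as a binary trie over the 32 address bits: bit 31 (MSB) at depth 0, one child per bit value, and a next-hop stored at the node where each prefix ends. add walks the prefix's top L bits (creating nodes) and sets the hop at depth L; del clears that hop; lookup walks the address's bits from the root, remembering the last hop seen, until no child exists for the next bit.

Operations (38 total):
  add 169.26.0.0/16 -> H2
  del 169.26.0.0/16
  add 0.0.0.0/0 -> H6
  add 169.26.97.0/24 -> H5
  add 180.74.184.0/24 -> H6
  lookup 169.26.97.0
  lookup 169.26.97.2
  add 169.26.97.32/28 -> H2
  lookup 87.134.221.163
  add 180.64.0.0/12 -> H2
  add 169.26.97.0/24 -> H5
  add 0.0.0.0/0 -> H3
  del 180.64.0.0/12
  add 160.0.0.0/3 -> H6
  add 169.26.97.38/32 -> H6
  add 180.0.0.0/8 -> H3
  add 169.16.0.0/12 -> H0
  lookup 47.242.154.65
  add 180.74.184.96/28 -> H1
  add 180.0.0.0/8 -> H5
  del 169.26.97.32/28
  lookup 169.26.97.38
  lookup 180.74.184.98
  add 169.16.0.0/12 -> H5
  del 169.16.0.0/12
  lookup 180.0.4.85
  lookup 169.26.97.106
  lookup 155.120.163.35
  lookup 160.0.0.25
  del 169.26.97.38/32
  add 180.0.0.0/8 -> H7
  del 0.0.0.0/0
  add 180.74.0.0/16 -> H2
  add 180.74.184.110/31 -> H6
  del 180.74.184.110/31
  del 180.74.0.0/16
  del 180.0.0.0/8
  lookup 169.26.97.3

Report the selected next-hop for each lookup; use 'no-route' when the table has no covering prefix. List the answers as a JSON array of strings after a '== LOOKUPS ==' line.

Trace:
  + 169.26.0.0/16 (H2) depth=16
  - 169.26.0.0/16 clear@16
  + 0.0.0.0/0 (H6) depth=0
  + 169.26.97.0/24 (H5) depth=24
  + 180.74.184.0/24 (H6) depth=24
  ? 169.26.97.0  path d0:H6→d1:-→d2:-→d3:-→d4:-→d5:-→d6:-→d7:-→d8:-→d9:-→d10:-→d11:-→d12:-→d13:-→d14:-→d15:-→d16:-→d17:-→d18:-→d19:-→d20:-→d21:-→d22:-→d23:-→d24:H5  best=H5
  ? 169.26.97.2  path d0:H6→d1:-→d2:-→d3:-→d4:-→d5:-→d6:-→d7:-→d8:-→d9:-→d10:-→d11:-→d12:-→d13:-→d14:-→d15:-→d16:-→d17:-→d18:-→d19:-→d20:-→d21:-→d22:-→d23:-→d24:H5  best=H5
  + 169.26.97.32/28 (H2) depth=28
  ? 87.134.221.163  path d0:H6  best=H6
  + 180.64.0.0/12 (H2) depth=12
  + 169.26.97.0/24 (H5) depth=24
  + 0.0.0.0/0 (H3) depth=0
  - 180.64.0.0/12 clear@12
  + 160.0.0.0/3 (H6) depth=3
  + 169.26.97.38/32 (H6) depth=32
  + 180.0.0.0/8 (H3) depth=8
  + 169.16.0.0/12 (H0) depth=12
  ? 47.242.154.65  path d0:H3  best=H3
  + 180.74.184.96/28 (H1) depth=28
  + 180.0.0.0/8 (H5) depth=8
  - 169.26.97.32/28 clear@28
  ? 169.26.97.38  path d0:H3→d1:-→d2:-→d3:H6→d4:-→d5:-→d6:-→d7:-→d8:-→d9:-→d10:-→d11:-→d12:H0→d13:-→d14:-→d15:-→d16:-→d17:-→d18:-→d19:-→d20:-→d21:-→d22:-→d23:-→d24:H5→d25:-→d26:-→d27:-→d28:-→d29:-→d30:-→d31:-→d32:H6  best=H6
  ? 180.74.184.98  path d0:H3→d1:-→d2:-→d3:H6→d4:-→d5:-→d6:-→d7:-→d8:H5→d9:-→d10:-→d11:-→d12:-→d13:-→d14:-→d15:-→d16:-→d17:-→d18:-→d19:-→d20:-→d21:-→d22:-→d23:-→d24:H6→d25:-→d26:-→d27:-→d28:H1  best=H1
  + 169.16.0.0/12 (H5) depth=12
  - 169.16.0.0/12 clear@12
  ? 180.0.4.85  path d0:H3→d1:-→d2:-→d3:H6→d4:-→d5:-→d6:-→d7:-→d8:H5→d9:-  best=H5
  ? 169.26.97.106  path d0:H3→d1:-→d2:-→d3:H6→d4:-→d5:-→d6:-→d7:-→d8:-→d9:-→d10:-→d11:-→d12:-→d13:-→d14:-→d15:-→d16:-→d17:-→d18:-→d19:-→d20:-→d21:-→d22:-→d23:-→d24:H5→d25:-  best=H5
  ? 155.120.163.35  path d0:H3→d1:-→d2:-  best=H3
  ? 160.0.0.25  path d0:H3→d1:-→d2:-→d3:H6→d4:-  best=H6
  - 169.26.97.38/32 clear@32
  + 180.0.0.0/8 (H7) depth=8
  - 0.0.0.0/0 clear@0
  + 180.74.0.0/16 (H2) depth=16
  + 180.74.184.110/31 (H6) depth=31
  - 180.74.184.110/31 clear@31
  - 180.74.0.0/16 clear@16
  - 180.0.0.0/8 clear@8
  ? 169.26.97.3  path d0:-→d1:-→d2:-→d3:H6→d4:-→d5:-→d6:-→d7:-→d8:-→d9:-→d10:-→d11:-→d12:-→d13:-→d14:-→d15:-→d16:-→d17:-→d18:-→d19:-→d20:-→d21:-→d22:-→d23:-→d24:H5→d25:-→d26:-  best=H5

== LOOKUPS ==
["H5","H5","H6","H3","H6","H1","H5","H5","H3","H6","H5"]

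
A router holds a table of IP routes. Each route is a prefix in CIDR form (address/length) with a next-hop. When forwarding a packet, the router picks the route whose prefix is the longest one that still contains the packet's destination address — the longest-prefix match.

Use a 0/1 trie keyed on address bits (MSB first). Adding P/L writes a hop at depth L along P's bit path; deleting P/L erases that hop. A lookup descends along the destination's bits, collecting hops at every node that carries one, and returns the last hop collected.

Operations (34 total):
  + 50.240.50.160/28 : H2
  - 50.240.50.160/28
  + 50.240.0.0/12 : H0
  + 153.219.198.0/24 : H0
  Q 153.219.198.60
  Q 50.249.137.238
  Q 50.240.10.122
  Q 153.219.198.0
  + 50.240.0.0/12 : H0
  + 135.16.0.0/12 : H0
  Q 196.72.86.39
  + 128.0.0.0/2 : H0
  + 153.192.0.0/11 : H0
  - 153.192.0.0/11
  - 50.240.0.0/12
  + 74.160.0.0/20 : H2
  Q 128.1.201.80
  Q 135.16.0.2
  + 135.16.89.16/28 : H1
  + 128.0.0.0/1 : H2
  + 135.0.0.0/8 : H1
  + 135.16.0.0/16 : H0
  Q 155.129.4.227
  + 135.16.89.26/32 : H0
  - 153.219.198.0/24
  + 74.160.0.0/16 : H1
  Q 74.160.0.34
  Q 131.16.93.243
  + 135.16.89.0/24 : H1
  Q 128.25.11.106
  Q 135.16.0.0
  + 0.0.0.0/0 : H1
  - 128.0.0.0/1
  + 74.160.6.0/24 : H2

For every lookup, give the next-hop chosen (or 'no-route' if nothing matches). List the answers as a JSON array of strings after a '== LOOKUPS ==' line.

Process each operation:
  + 50.240.50.160/28 (H2) depth=28
  - 50.240.50.160/28 clear@28
  + 50.240.0.0/12 (H0) depth=12
  + 153.219.198.0/24 (H0) depth=24
  ? 153.219.198.60  path d0:-→d1:-→d2:-→d3:-→d4:-→d5:-→d6:-→d7:-→d8:-→d9:-→d10:-→d11:-→d12:-→d13:-→d14:-→d15:-→d16:-→d17:-→d18:-→d19:-→d20:-→d21:-→d22:-→d23:-→d24:H0  best=H0
  ? 50.249.137.238  path d0:-→d1:-→d2:-→d3:-→d4:-→d5:-→d6:-→d7:-→d8:-→d9:-→d10:-→d11:-→d12:H0  best=H0
  ? 50.240.10.122  path d0:-→d1:-→d2:-→d3:-→d4:-→d5:-→d6:-→d7:-→d8:-→d9:-→d10:-→d11:-→d12:H0→d13:-→d14:-→d15:-→d16:-→d17:-→d18:-  best=H0
  ? 153.219.198.0  path d0:-→d1:-→d2:-→d3:-→d4:-→d5:-→d6:-→d7:-→d8:-→d9:-→d10:-→d11:-→d12:-→d13:-→d14:-→d15:-→d16:-→d17:-→d18:-→d19:-→d20:-→d21:-→d22:-→d23:-→d24:H0  best=H0
  + 50.240.0.0/12 (H0) depth=12
  + 135.16.0.0/12 (H0) depth=12
  ? 196.72.86.39  path d0:-→d1:-  best=no-route
  + 128.0.0.0/2 (H0) depth=2
  + 153.192.0.0/11 (H0) depth=11
  - 153.192.0.0/11 clear@11
  - 50.240.0.0/12 clear@12
  + 74.160.0.0/20 (H2) depth=20
  ? 128.1.201.80  path d0:-→d1:-→d2:H0→d3:-→d4:-→d5:-  best=H0
  ? 135.16.0.2  path d0:-→d1:-→d2:H0→d3:-→d4:-→d5:-→d6:-→d7:-→d8:-→d9:-→d10:-→d11:-→d12:H0  best=H0
  + 135.16.89.16/28 (H1) depth=28
  + 128.0.0.0/1 (H2) depth=1
  + 135.0.0.0/8 (H1) depth=8
  + 135.16.0.0/16 (H0) depth=16
  ? 155.129.4.227  path d0:-→d1:H2→d2:H0→d3:-→d4:-→d5:-→d6:-  best=H0
  + 135.16.89.26/32 (H0) depth=32
  - 153.219.198.0/24 clear@24
  + 74.160.0.0/16 (H1) depth=16
  ? 74.160.0.34  path d0:-→d1:-→d2:-→d3:-→d4:-→d5:-→d6:-→d7:-→d8:-→d9:-→d10:-→d11:-→d12:-→d13:-→d14:-→d15:-→d16:H1→d17:-→d18:-→d19:-→d20:H2  best=H2
  ? 131.16.93.243  path d0:-→d1:H2→d2:H0→d3:-→d4:-→d5:-  best=H0
  + 135.16.89.0/24 (H1) depth=24
  ? 128.25.11.106  path d0:-→d1:H2→d2:H0→d3:-→d4:-→d5:-  best=H0
  ? 135.16.0.0  path d0:-→d1:H2→d2:H0→d3:-→d4:-→d5:-→d6:-→d7:-→d8:H1→d9:-→d10:-→d11:-→d12:H0→d13:-→d14:-→d15:-→d16:H0→d17:-  best=H0
  + 0.0.0.0/0 (H1) depth=0
  - 128.0.0.0/1 clear@1
  + 74.160.6.0/24 (H2) depth=24

== LOOKUPS ==
["H0","H0","H0","H0","no-route","H0","H0","H0","H2","H0","H0","H0"]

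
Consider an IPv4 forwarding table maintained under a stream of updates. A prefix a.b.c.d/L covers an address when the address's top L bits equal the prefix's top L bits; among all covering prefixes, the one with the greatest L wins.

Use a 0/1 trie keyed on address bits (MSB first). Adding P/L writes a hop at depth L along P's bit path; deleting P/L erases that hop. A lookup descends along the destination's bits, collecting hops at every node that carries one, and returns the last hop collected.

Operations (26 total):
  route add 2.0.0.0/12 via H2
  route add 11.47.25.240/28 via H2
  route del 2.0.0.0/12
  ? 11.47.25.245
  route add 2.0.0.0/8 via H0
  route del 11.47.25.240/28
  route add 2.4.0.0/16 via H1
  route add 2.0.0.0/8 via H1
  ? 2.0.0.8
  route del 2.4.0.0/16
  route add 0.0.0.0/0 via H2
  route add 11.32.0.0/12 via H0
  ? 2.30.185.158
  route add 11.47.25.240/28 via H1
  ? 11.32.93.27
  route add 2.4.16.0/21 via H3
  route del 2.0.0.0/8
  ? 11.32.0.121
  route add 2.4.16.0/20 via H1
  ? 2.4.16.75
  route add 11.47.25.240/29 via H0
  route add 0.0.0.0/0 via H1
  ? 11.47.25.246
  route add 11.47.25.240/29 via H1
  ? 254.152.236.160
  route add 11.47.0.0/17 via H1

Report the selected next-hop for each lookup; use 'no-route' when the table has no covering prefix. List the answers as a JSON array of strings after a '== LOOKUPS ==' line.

Trace:
  + 2.0.0.0/12 (H2) depth=12
  + 11.47.25.240/28 (H2) depth=28
  - 2.0.0.0/12 clear@12
  Q 11.47.25.245: descend 0000101100101111000110011111 ; hops seen [H2] ; pick H2
  + 2.0.0.0/8 (H0) depth=8
  - 11.47.25.240/28 clear@28
  + 2.4.0.0/16 (H1) depth=16
  + 2.0.0.0/8 (H1) depth=8
  Q 2.0.0.8: descend 0000001000000 ; hops seen [H1] ; pick H1
  - 2.4.0.0/16 clear@16
  + 0.0.0.0/0 (H2) depth=0
  + 11.32.0.0/12 (H0) depth=12
  Q 2.30.185.158: descend 00000010000 ; hops seen [H2,H1] ; pick H1
  + 11.47.25.240/28 (H1) depth=28
  Q 11.32.93.27: descend 000010110010 ; hops seen [H2,H0] ; pick H0
  + 2.4.16.0/21 (H3) depth=21
  - 2.0.0.0/8 clear@8
  Q 11.32.0.121: descend 000010110010 ; hops seen [H2,H0] ; pick H0
  + 2.4.16.0/20 (H1) depth=20
  Q 2.4.16.75: descend 000000100000010000010 ; hops seen [H2,H1,H3] ; pick H3
  + 11.47.25.240/29 (H0) depth=29
  + 0.0.0.0/0 (H1) depth=0
  Q 11.47.25.246: descend 00001011001011110001100111110 ; hops seen [H1,H0,H1,H0] ; pick H0
  + 11.47.25.240/29 (H1) depth=29
  Q 254.152.236.160: descend ε ; hops seen [H1] ; pick H1
  + 11.47.0.0/17 (H1) depth=17

== LOOKUPS ==
["H2","H1","H1","H0","H0","H3","H0","H1"]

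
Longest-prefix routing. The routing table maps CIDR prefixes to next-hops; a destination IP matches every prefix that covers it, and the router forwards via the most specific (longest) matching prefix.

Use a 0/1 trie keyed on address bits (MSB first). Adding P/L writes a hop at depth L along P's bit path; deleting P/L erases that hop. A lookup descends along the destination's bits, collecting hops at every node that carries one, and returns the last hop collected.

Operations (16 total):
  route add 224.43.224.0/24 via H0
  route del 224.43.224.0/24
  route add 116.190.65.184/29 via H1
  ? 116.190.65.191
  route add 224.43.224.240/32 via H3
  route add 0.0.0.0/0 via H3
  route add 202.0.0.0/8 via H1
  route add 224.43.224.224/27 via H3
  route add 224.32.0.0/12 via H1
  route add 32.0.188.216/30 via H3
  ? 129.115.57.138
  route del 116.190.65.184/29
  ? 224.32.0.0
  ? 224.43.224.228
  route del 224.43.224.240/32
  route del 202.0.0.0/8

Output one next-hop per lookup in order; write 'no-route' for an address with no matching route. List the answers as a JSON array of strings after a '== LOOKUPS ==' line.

Process each operation:
  + 224.43.224.0/24 (H0) depth=24
  del 224.43.224.0/24 (clear depth 24)
  + 116.190.65.184/29 (H1) depth=29
  Q 116.190.65.191: descend 01110100101111100100000110111 ; hops seen [H1] ; pick H1
  + 224.43.224.240/32 (H3) depth=32
  + 0.0.0.0/0 (H3) depth=0
  + 202.0.0.0/8 (H1) depth=8
  + 224.43.224.224/27 (H3) depth=27
  + 224.32.0.0/12 (H1) depth=12
  + 32.0.188.216/30 (H3) depth=30
  Q 129.115.57.138: descend 1 ; hops seen [H3] ; pick H3
  del 116.190.65.184/29 (clear depth 29)
  Q 224.32.0.0: descend 111000000010 ; hops seen [H3,H1] ; pick H1
  Q 224.43.224.228: descend 111000000010101111100000111 ; hops seen [H3,H1,H3] ; pick H3
  del 224.43.224.240/32 (clear depth 32)
  del 202.0.0.0/8 (clear depth 8)

== LOOKUPS ==
["H1","H3","H1","H3"]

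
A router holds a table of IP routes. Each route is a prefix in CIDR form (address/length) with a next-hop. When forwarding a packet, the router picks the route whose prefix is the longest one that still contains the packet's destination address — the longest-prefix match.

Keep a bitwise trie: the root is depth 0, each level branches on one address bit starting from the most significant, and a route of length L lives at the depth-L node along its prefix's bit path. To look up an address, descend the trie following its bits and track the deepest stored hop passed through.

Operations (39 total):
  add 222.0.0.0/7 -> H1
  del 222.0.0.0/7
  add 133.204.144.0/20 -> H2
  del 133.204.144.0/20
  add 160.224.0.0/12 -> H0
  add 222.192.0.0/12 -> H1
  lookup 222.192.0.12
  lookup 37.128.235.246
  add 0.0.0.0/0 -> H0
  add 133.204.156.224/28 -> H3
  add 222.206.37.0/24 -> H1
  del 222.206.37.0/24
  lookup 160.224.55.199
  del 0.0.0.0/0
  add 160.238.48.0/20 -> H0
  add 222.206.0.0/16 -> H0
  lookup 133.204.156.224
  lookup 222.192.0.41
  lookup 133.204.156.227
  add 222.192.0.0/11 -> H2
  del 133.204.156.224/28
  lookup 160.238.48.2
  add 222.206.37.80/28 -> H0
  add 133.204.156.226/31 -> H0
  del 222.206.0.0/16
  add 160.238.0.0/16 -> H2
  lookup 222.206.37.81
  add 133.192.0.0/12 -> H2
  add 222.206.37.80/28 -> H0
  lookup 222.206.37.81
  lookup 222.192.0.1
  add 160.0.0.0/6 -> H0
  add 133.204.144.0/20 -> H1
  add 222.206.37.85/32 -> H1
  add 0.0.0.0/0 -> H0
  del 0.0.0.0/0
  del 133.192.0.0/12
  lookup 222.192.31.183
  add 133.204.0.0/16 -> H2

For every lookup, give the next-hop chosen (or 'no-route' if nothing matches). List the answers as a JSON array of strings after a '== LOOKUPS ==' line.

Apply in order:
  add 222.0.0.0/7 -> H1 at depth 7
  del 222.0.0.0/7 (clear depth 7)
  add 133.204.144.0/20 -> H2 at depth 20
  del 133.204.144.0/20 (clear depth 20)
  add 160.224.0.0/12 -> H0 at depth 12
  add 222.192.0.0/12 -> H1 at depth 12
  lookup 222.192.0.12: bits 110111101100 walk d0:-→d1:-→d2:-→d3:-→d4:-→d5:-→d6:-→d7:-→d8:-→d9:-→d10:-→d11:-→d12:H1 -> H1
  lookup 37.128.235.246: bits ε walk d0:- -> no-route
  add 0.0.0.0/0 -> H0 at depth 0
  add 133.204.156.224/28 -> H3 at depth 28
  add 222.206.37.0/24 -> H1 at depth 24
  del 222.206.37.0/24 (clear depth 24)
  lookup 160.224.55.199: bits 101000001110 walk d0:H0→d1:-→d2:-→d3:-→d4:-→d5:-→d6:-→d7:-→d8:-→d9:-→d10:-→d11:-→d12:H0 -> H0
  del 0.0.0.0/0 (clear depth 0)
  add 160.238.48.0/20 -> H0 at depth 20
  add 222.206.0.0/16 -> H0 at depth 16
  lookup 133.204.156.224: bits 1000010111001100100111001110 walk d0:-→d1:-→d2:-→d3:-→d4:-→d5:-→d6:-→d7:-→d8:-→d9:-→d10:-→d11:-→d12:-→d13:-→d14:-→d15:-→d16:-→d17:-→d18:-→d19:-→d20:-→d21:-→d22:-→d23:-→d24:-→d25:-→d26:-→d27:-→d28:H3 -> H3
  lookup 222.192.0.41: bits 110111101100 walk d0:-→d1:-→d2:-→d3:-→d4:-→d5:-→d6:-→d7:-→d8:-→d9:-→d10:-→d11:-→d12:H1 -> H1
  lookup 133.204.156.227: bits 1000010111001100100111001110 walk d0:-→d1:-→d2:-→d3:-→d4:-→d5:-→d6:-→d7:-→d8:-→d9:-→d10:-→d11:-→d12:-→d13:-→d14:-→d15:-→d16:-→d17:-→d18:-→d19:-→d20:-→d21:-→d22:-→d23:-→d24:-→d25:-→d26:-→d27:-→d28:H3 -> H3
  add 222.192.0.0/11 -> H2 at depth 11
  del 133.204.156.224/28 (clear depth 28)
  lookup 160.238.48.2: bits 10100000111011100011 walk d0:-→d1:-→d2:-→d3:-→d4:-→d5:-→d6:-→d7:-→d8:-→d9:-→d10:-→d11:-→d12:H0→d13:-→d14:-→d15:-→d16:-→d17:-→d18:-→d19:-→d20:H0 -> H0
  add 222.206.37.80/28 -> H0 at depth 28
  add 133.204.156.226/31 -> H0 at depth 31
  del 222.206.0.0/16 (clear depth 16)
  add 160.238.0.0/16 -> H2 at depth 16
  lookup 222.206.37.81: bits 1101111011001110001001010101 walk d0:-→d1:-→d2:-→d3:-→d4:-→d5:-→d6:-→d7:-→d8:-→d9:-→d10:-→d11:H2→d12:H1→d13:-→d14:-→d15:-→d16:-→d17:-→d18:-→d19:-→d20:-→d21:-→d22:-→d23:-→d24:-→d25:-→d26:-→d27:-→d28:H0 -> H0
  add 133.192.0.0/12 -> H2 at depth 12
  add 222.206.37.80/28 -> H0 at depth 28
  lookup 222.206.37.81: bits 1101111011001110001001010101 walk d0:-→d1:-→d2:-→d3:-→d4:-→d5:-→d6:-→d7:-→d8:-→d9:-→d10:-→d11:H2→d12:H1→d13:-→d14:-→d15:-→d16:-→d17:-→d18:-→d19:-→d20:-→d21:-→d22:-→d23:-→d24:-→d25:-→d26:-→d27:-→d28:H0 -> H0
  lookup 222.192.0.1: bits 110111101100 walk d0:-→d1:-→d2:-→d3:-→d4:-→d5:-→d6:-→d7:-→d8:-→d9:-→d10:-→d11:H2→d12:H1 -> H1
  add 160.0.0.0/6 -> H0 at depth 6
  add 133.204.144.0/20 -> H1 at depth 20
  add 222.206.37.85/32 -> H1 at depth 32
  add 0.0.0.0/0 -> H0 at depth 0
  del 0.0.0.0/0 (clear depth 0)
  del 133.192.0.0/12 (clear depth 12)
  lookup 222.192.31.183: bits 110111101100 walk d0:-→d1:-→d2:-→d3:-→d4:-→d5:-→d6:-→d7:-→d8:-→d9:-→d10:-→d11:H2→d12:H1 -> H1
  add 133.204.0.0/16 -> H2 at depth 16

== LOOKUPS ==
["H1","no-route","H0","H3","H1","H3","H0","H0","H0","H1","H1"]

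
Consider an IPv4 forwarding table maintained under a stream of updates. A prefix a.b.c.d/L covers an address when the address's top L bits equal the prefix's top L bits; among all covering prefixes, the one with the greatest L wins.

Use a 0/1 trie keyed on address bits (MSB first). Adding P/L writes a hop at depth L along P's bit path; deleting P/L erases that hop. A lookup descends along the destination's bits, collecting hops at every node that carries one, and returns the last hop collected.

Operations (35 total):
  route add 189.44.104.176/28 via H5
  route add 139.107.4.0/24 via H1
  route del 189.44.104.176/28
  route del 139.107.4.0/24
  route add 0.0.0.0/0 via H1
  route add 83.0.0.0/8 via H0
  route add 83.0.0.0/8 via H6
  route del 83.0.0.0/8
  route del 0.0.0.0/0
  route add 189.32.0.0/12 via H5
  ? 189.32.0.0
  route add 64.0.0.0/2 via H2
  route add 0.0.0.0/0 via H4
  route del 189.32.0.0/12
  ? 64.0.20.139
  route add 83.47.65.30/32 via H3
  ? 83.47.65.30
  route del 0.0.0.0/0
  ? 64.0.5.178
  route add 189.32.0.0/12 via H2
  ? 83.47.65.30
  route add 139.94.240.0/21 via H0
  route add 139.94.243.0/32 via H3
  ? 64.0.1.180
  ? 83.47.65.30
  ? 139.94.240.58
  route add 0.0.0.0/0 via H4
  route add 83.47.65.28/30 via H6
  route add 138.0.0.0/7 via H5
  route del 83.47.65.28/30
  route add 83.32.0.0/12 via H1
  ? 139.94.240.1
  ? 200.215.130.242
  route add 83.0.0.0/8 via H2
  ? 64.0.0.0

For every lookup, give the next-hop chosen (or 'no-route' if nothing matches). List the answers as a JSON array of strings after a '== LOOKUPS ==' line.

Process each operation:
  add 189.44.104.176/28 -> H5 at depth 28
  add 139.107.4.0/24 -> H1 at depth 24
  - 189.44.104.176/28 clear@28
  - 139.107.4.0/24 clear@24
  add 0.0.0.0/0 -> H1 at depth 0
  add 83.0.0.0/8 -> H0 at depth 8
  add 83.0.0.0/8 -> H6 at depth 8
  - 83.0.0.0/8 clear@8
  - 0.0.0.0/0 clear@0
  add 189.32.0.0/12 -> H5 at depth 12
  lookup 189.32.0.0: bits 101111010010 walk d0:-→d1:-→d2:-→d3:-→d4:-→d5:-→d6:-→d7:-→d8:-→d9:-→d10:-→d11:-→d12:H5 -> H5
  add 64.0.0.0/2 -> H2 at depth 2
  add 0.0.0.0/0 -> H4 at depth 0
  - 189.32.0.0/12 clear@12
  lookup 64.0.20.139: bits 010 walk d0:H4→d1:-→d2:H2→d3:- -> H2
  add 83.47.65.30/32 -> H3 at depth 32
  lookup 83.47.65.30: bits 01010011001011110100000100011110 walk d0:H4→d1:-→d2:H2→d3:-→d4:-→d5:-→d6:-→d7:-→d8:-→d9:-→d10:-→d11:-→d12:-→d13:-→d14:-→d15:-→d16:-→d17:-→d18:-→d19:-→d20:-→d21:-→d22:-→d23:-→d24:-→d25:-→d26:-→d27:-→d28:-→d29:-→d30:-→d31:-→d32:H3 -> H3
  - 0.0.0.0/0 clear@0
  lookup 64.0.5.178: bits 010 walk d0:-→d1:-→d2:H2→d3:- -> H2
  add 189.32.0.0/12 -> H2 at depth 12
  lookup 83.47.65.30: bits 01010011001011110100000100011110 walk d0:-→d1:-→d2:H2→d3:-→d4:-→d5:-→d6:-→d7:-→d8:-→d9:-→d10:-→d11:-→d12:-→d13:-→d14:-→d15:-→d16:-→d17:-→d18:-→d19:-→d20:-→d21:-→d22:-→d23:-→d24:-→d25:-→d26:-→d27:-→d28:-→d29:-→d30:-→d31:-→d32:H3 -> H3
  add 139.94.240.0/21 -> H0 at depth 21
  add 139.94.243.0/32 -> H3 at depth 32
  lookup 64.0.1.180: bits 010 walk d0:-→d1:-→d2:H2→d3:- -> H2
  lookup 83.47.65.30: bits 01010011001011110100000100011110 walk d0:-→d1:-→d2:H2→d3:-→d4:-→d5:-→d6:-→d7:-→d8:-→d9:-→d10:-→d11:-→d12:-→d13:-→d14:-→d15:-→d16:-→d17:-→d18:-→d19:-→d20:-→d21:-→d22:-→d23:-→d24:-→d25:-→d26:-→d27:-→d28:-→d29:-→d30:-→d31:-→d32:H3 -> H3
  lookup 139.94.240.58: bits 1000101101011110111100 walk d0:-→d1:-→d2:-→d3:-→d4:-→d5:-→d6:-→d7:-→d8:-→d9:-→d10:-→d11:-→d12:-→d13:-→d14:-→d15:-→d16:-→d17:-→d18:-→d19:-→d20:-→d21:H0→d22:- -> H0
  add 0.0.0.0/0 -> H4 at depth 0
  add 83.47.65.28/30 -> H6 at depth 30
  add 138.0.0.0/7 -> H5 at depth 7
  - 83.47.65.28/30 clear@30
  add 83.32.0.0/12 -> H1 at depth 12
  lookup 139.94.240.1: bits 1000101101011110111100 walk d0:H4→d1:-→d2:-→d3:-→d4:-→d5:-→d6:-→d7:H5→d8:-→d9:-→d10:-→d11:-→d12:-→d13:-→d14:-→d15:-→d16:-→d17:-→d18:-→d19:-→d20:-→d21:H0→d22:- -> H0
  lookup 200.215.130.242: bits 1 walk d0:H4→d1:- -> H4
  add 83.0.0.0/8 -> H2 at depth 8
  lookup 64.0.0.0: bits 010 walk d0:H4→d1:-→d2:H2→d3:- -> H2

== LOOKUPS ==
["H5","H2","H3","H2","H3","H2","H3","H0","H0","H4","H2"]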